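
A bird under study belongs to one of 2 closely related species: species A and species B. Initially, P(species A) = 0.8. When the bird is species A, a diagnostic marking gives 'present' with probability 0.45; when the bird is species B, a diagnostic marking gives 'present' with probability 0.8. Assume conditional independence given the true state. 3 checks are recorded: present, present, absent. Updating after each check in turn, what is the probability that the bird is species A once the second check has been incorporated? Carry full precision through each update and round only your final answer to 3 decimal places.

After 'present': P(species A) = 0.45·0.8000 / (0.45·0.8000 + 0.8·0.2000) ≈ 0.6923
After 'present': P(species A) = 0.45·0.6923 / (0.45·0.6923 + 0.8·0.3077) ≈ 0.5586

0.559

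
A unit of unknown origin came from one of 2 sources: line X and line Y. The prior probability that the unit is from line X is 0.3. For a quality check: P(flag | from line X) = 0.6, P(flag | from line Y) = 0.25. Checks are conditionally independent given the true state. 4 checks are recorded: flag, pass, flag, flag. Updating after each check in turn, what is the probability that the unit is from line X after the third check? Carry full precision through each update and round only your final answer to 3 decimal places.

After 'flag': P(line X) = 0.6·0.3000 / (0.6·0.3000 + 0.25·0.7000) ≈ 0.5070
After 'pass': P(line X) = 0.4·0.5070 / (0.4·0.5070 + 0.75·0.4930) ≈ 0.3542
After 'flag': P(line X) = 0.6·0.3542 / (0.6·0.3542 + 0.25·0.6458) ≈ 0.5683

0.568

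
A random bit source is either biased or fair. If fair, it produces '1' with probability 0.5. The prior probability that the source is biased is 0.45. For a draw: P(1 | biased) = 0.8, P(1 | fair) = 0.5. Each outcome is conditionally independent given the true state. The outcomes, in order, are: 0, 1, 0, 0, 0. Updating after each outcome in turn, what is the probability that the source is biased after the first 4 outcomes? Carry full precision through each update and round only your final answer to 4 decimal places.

Each posterior becomes the prior for the next update.
After '0': P(biased) = 0.2·0.4500 / (0.2·0.4500 + 0.5·0.5500) ≈ 0.2466
After '1': P(biased) = 0.8·0.2466 / (0.8·0.2466 + 0.5·0.7534) ≈ 0.3437
After '0': P(biased) = 0.2·0.3437 / (0.2·0.3437 + 0.5·0.6563) ≈ 0.1732
After '0': P(biased) = 0.2·0.1732 / (0.2·0.1732 + 0.5·0.8268) ≈ 0.0773

0.0773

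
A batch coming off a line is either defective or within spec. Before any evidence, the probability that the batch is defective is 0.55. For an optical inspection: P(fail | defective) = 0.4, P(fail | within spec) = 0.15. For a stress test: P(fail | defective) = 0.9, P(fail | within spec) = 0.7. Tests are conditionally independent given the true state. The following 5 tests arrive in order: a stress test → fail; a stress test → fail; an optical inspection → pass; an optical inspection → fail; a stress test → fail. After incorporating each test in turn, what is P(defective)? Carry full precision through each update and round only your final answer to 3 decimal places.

0.830

After a stress test='fail': P(defective) = 0.9·0.5500 / (0.9·0.5500 + 0.7·0.4500) ≈ 0.6111
After a stress test='fail': P(defective) = 0.9·0.6111 / (0.9·0.6111 + 0.7·0.3889) ≈ 0.6689
After an optical inspection='pass': P(defective) = 0.6·0.6689 / (0.6·0.6689 + 0.85·0.3311) ≈ 0.5878
After an optical inspection='fail': P(defective) = 0.4·0.5878 / (0.4·0.5878 + 0.15·0.4122) ≈ 0.7918
After a stress test='fail': P(defective) = 0.9·0.7918 / (0.9·0.7918 + 0.7·0.2082) ≈ 0.8302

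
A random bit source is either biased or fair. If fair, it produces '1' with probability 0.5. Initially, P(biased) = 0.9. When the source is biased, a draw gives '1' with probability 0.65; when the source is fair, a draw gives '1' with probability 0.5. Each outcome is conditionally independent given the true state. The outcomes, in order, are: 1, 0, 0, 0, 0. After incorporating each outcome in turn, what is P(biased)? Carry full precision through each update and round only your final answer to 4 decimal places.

0.7375

Apply Bayes' rule sequentially, carrying P(biased) forward.
After '1': P(biased) = 0.65·0.9000 / (0.65·0.9000 + 0.5·0.1000) ≈ 0.9213
After '0': P(biased) = 0.35·0.9213 / (0.35·0.9213 + 0.5·0.0787) ≈ 0.8912
After '0': P(biased) = 0.35·0.8912 / (0.35·0.8912 + 0.5·0.1088) ≈ 0.8515
After '0': P(biased) = 0.35·0.8515 / (0.35·0.8515 + 0.5·0.1485) ≈ 0.8005
After '0': P(biased) = 0.35·0.8005 / (0.35·0.8005 + 0.5·0.1995) ≈ 0.7375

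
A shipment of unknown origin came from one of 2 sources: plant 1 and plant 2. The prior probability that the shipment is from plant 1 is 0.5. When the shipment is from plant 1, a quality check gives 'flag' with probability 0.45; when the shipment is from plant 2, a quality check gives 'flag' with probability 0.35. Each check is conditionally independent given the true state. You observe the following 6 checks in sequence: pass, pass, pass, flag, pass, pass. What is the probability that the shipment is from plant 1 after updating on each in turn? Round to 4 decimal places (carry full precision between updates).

0.3580

Apply Bayes' rule sequentially, carrying P(plant 1) forward.
After 'pass': P(plant 1) = 0.55·0.5000 / (0.55·0.5000 + 0.65·0.5000) ≈ 0.4583
After 'pass': P(plant 1) = 0.55·0.4583 / (0.55·0.4583 + 0.65·0.5417) ≈ 0.4172
After 'pass': P(plant 1) = 0.55·0.4172 / (0.55·0.4172 + 0.65·0.5828) ≈ 0.3773
After 'flag': P(plant 1) = 0.45·0.3773 / (0.45·0.3773 + 0.35·0.6227) ≈ 0.4379
After 'pass': P(plant 1) = 0.55·0.4379 / (0.55·0.4379 + 0.65·0.5621) ≈ 0.3973
After 'pass': P(plant 1) = 0.55·0.3973 / (0.55·0.3973 + 0.65·0.6027) ≈ 0.3580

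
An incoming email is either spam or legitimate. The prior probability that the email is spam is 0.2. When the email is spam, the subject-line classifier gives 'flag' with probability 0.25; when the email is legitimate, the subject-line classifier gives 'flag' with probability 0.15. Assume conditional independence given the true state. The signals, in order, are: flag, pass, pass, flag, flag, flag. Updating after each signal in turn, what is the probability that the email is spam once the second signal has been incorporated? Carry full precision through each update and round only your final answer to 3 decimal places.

After 'flag': P(spam) = 0.25·0.2000 / (0.25·0.2000 + 0.15·0.8000) ≈ 0.2941
After 'pass': P(spam) = 0.75·0.2941 / (0.75·0.2941 + 0.85·0.7059) ≈ 0.2688

0.269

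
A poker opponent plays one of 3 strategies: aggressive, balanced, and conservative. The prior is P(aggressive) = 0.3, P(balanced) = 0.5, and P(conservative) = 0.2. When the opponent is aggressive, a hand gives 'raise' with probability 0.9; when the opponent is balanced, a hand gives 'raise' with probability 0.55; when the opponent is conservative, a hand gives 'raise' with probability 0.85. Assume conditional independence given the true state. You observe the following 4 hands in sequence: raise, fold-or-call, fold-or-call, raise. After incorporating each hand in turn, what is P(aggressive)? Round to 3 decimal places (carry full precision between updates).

0.067

After 'raise': normaliser = 0.9·0.3000 + 0.55·0.5000 + 0.85·0.2000; P(aggressive) ≈ 0.3776, P(balanced) ≈ 0.3846, P(conservative) ≈ 0.2378
After 'fold-or-call': normaliser = 0.1·0.3776 + 0.45·0.3846 + 0.15·0.2378; P(aggressive) ≈ 0.1532, P(balanced) ≈ 0.7021, P(conservative) ≈ 0.1447
After 'fold-or-call': normaliser = 0.1·0.1532 + 0.45·0.7021 + 0.15·0.1447; P(aggressive) ≈ 0.0434, P(balanced) ≈ 0.8951, P(conservative) ≈ 0.0615
After 'raise': normaliser = 0.9·0.0434 + 0.55·0.8951 + 0.85·0.0615; P(aggressive) ≈ 0.0669, P(balanced) ≈ 0.8435, P(conservative) ≈ 0.0895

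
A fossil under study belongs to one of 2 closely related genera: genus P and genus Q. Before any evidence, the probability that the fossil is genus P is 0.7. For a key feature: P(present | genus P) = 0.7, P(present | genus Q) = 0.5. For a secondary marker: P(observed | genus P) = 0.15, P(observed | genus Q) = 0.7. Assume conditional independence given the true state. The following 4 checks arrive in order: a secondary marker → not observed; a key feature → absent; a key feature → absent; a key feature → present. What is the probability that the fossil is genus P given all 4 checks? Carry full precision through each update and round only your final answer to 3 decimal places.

Apply Bayes' rule sequentially, carrying P(genus P) forward.
After a secondary marker='not observed': P(genus P) = 0.85·0.7000 / (0.85·0.7000 + 0.3·0.3000) ≈ 0.8686
After a key feature='absent': P(genus P) = 0.3·0.8686 / (0.3·0.8686 + 0.5·0.1314) ≈ 0.7987
After a key feature='absent': P(genus P) = 0.3·0.7987 / (0.3·0.7987 + 0.5·0.2013) ≈ 0.7041
After a key feature='present': P(genus P) = 0.7·0.7041 / (0.7·0.7041 + 0.5·0.2959) ≈ 0.7692

0.769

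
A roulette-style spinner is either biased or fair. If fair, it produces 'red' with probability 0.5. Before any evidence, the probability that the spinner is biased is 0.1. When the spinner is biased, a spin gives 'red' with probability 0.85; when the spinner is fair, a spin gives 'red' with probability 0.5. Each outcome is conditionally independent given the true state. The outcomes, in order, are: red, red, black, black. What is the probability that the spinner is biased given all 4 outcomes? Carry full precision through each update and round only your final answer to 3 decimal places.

Each posterior becomes the prior for the next update.
After 'red': P(biased) = 0.85·0.1000 / (0.85·0.1000 + 0.5·0.9000) ≈ 0.1589
After 'red': P(biased) = 0.85·0.1589 / (0.85·0.1589 + 0.5·0.8411) ≈ 0.2431
After 'black': P(biased) = 0.15·0.2431 / (0.15·0.2431 + 0.5·0.7569) ≈ 0.0879
After 'black': P(biased) = 0.15·0.0879 / (0.15·0.0879 + 0.5·0.9121) ≈ 0.0281

0.028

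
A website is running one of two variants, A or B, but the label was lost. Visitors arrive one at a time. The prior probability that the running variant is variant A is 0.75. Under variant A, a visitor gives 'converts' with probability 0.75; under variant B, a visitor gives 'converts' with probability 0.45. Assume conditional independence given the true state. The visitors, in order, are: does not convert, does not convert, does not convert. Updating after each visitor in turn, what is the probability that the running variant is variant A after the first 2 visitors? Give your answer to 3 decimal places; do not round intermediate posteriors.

After 'does not convert': P(A) = 0.25·0.7500 / (0.25·0.7500 + 0.55·0.2500) ≈ 0.5769
After 'does not convert': P(A) = 0.25·0.5769 / (0.25·0.5769 + 0.55·0.4231) ≈ 0.3827

0.383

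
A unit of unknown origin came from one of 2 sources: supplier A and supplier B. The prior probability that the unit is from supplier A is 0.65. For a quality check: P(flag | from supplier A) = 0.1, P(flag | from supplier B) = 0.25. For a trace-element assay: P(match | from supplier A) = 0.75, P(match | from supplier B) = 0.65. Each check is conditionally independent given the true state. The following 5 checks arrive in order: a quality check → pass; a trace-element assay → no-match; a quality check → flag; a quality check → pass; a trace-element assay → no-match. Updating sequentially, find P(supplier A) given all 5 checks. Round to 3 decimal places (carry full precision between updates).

After a quality check='pass': P(supplier A) = 0.9·0.6500 / (0.9·0.6500 + 0.75·0.3500) ≈ 0.6903
After a trace-element assay='no-match': P(supplier A) = 0.25·0.6903 / (0.25·0.6903 + 0.35·0.3097) ≈ 0.6142
After a quality check='flag': P(supplier A) = 0.1·0.6142 / (0.1·0.6142 + 0.25·0.3858) ≈ 0.3890
After a quality check='pass': P(supplier A) = 0.9·0.3890 / (0.9·0.3890 + 0.75·0.6110) ≈ 0.4331
After a trace-element assay='no-match': P(supplier A) = 0.25·0.4331 / (0.25·0.4331 + 0.35·0.5669) ≈ 0.3531

0.353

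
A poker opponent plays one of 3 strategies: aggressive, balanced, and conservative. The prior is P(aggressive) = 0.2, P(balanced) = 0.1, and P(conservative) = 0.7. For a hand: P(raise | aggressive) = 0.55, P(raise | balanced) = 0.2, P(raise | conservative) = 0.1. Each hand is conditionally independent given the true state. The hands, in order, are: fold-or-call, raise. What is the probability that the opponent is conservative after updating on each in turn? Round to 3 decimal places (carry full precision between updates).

After 'fold-or-call': normaliser = 0.45·0.2000 + 0.8·0.1000 + 0.9·0.7000; P(aggressive) ≈ 0.1125, P(balanced) ≈ 0.1000, P(conservative) ≈ 0.7875
After 'raise': normaliser = 0.55·0.1125 + 0.2·0.1000 + 0.1·0.7875; P(aggressive) ≈ 0.3852, P(balanced) ≈ 0.1245, P(conservative) ≈ 0.4903

0.490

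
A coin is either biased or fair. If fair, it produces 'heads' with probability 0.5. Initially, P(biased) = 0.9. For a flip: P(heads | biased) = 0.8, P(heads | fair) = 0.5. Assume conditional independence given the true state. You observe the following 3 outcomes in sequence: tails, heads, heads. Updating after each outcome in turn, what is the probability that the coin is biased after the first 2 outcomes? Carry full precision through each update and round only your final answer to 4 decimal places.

Apply Bayes' rule sequentially, carrying P(biased) forward.
After 'tails': P(biased) = 0.2·0.9000 / (0.2·0.9000 + 0.5·0.1000) ≈ 0.7826
After 'heads': P(biased) = 0.8·0.7826 / (0.8·0.7826 + 0.5·0.2174) ≈ 0.8521

0.8521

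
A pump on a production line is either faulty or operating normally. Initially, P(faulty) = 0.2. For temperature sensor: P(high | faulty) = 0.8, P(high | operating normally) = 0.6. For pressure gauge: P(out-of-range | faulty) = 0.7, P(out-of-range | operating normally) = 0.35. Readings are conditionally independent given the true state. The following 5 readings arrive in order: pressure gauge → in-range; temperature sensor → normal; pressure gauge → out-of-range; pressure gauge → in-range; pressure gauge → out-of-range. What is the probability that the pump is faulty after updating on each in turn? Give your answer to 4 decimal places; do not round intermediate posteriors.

Each posterior becomes the prior for the next update.
After pressure gauge='in-range': P(faulty) = 0.3·0.2000 / (0.3·0.2000 + 0.65·0.8000) ≈ 0.1034
After temperature sensor='normal': P(faulty) = 0.2·0.1034 / (0.2·0.1034 + 0.4·0.8966) ≈ 0.0545
After pressure gauge='out-of-range': P(faulty) = 0.7·0.0545 / (0.7·0.0545 + 0.35·0.9455) ≈ 0.1034
After pressure gauge='in-range': P(faulty) = 0.3·0.1034 / (0.3·0.1034 + 0.65·0.8966) ≈ 0.0506
After pressure gauge='out-of-range': P(faulty) = 0.7·0.0506 / (0.7·0.0506 + 0.35·0.9494) ≈ 0.0963

0.0963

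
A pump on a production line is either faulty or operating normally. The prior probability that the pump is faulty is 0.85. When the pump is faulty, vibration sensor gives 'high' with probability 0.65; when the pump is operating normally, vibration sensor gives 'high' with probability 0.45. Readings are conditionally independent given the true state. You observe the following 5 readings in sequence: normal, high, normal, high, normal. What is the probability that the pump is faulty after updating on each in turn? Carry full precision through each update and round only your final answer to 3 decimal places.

0.753

After 'normal': P(faulty) = 0.35·0.8500 / (0.35·0.8500 + 0.55·0.1500) ≈ 0.7829
After 'high': P(faulty) = 0.65·0.7829 / (0.65·0.7829 + 0.45·0.2171) ≈ 0.8389
After 'normal': P(faulty) = 0.35·0.8389 / (0.35·0.8389 + 0.55·0.1611) ≈ 0.7682
After 'high': P(faulty) = 0.65·0.7682 / (0.65·0.7682 + 0.45·0.2318) ≈ 0.8272
After 'normal': P(faulty) = 0.35·0.8272 / (0.35·0.8272 + 0.55·0.1728) ≈ 0.7529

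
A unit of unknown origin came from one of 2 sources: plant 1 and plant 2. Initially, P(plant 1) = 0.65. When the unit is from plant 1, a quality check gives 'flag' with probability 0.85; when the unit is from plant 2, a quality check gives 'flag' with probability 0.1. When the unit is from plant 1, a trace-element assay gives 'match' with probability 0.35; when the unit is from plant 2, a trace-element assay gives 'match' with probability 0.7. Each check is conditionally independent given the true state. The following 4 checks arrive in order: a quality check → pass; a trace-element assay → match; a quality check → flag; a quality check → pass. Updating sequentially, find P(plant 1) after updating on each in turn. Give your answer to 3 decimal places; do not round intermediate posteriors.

0.180

After a quality check='pass': P(plant 1) = 0.15·0.6500 / (0.15·0.6500 + 0.9·0.3500) ≈ 0.2364
After a trace-element assay='match': P(plant 1) = 0.35·0.2364 / (0.35·0.2364 + 0.7·0.7636) ≈ 0.1340
After a quality check='flag': P(plant 1) = 0.85·0.1340 / (0.85·0.1340 + 0.1·0.8660) ≈ 0.5681
After a quality check='pass': P(plant 1) = 0.15·0.5681 / (0.15·0.5681 + 0.9·0.4319) ≈ 0.1798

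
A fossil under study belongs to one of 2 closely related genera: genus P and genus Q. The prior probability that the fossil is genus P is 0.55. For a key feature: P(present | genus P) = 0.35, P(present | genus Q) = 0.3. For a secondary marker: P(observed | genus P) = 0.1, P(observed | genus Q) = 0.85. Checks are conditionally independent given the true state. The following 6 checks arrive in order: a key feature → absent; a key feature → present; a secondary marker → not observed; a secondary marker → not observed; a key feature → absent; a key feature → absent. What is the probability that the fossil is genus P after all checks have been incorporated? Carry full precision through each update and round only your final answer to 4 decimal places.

After a key feature='absent': P(genus P) = 0.65·0.5500 / (0.65·0.5500 + 0.7·0.4500) ≈ 0.5316
After a key feature='present': P(genus P) = 0.35·0.5316 / (0.35·0.5316 + 0.3·0.4684) ≈ 0.5697
After a secondary marker='not observed': P(genus P) = 0.9·0.5697 / (0.9·0.5697 + 0.15·0.4303) ≈ 0.8882
After a secondary marker='not observed': P(genus P) = 0.9·0.8882 / (0.9·0.8882 + 0.15·0.1118) ≈ 0.9795
After a key feature='absent': P(genus P) = 0.65·0.9795 / (0.65·0.9795 + 0.7·0.0205) ≈ 0.9779
After a key feature='absent': P(genus P) = 0.65·0.9779 / (0.65·0.9779 + 0.7·0.0221) ≈ 0.9762

0.9762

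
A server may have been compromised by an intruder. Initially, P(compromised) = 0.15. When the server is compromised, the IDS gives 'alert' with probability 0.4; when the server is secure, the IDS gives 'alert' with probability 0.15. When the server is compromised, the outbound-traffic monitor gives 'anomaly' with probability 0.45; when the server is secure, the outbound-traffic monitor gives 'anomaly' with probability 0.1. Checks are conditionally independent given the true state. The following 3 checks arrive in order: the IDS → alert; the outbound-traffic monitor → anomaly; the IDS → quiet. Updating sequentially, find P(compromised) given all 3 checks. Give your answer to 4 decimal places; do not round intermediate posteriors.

0.5992

After the IDS='alert': P(compromised) = 0.4·0.1500 / (0.4·0.1500 + 0.15·0.8500) ≈ 0.3200
After the outbound-traffic monitor='anomaly': P(compromised) = 0.45·0.3200 / (0.45·0.3200 + 0.1·0.6800) ≈ 0.6792
After the IDS='quiet': P(compromised) = 0.6·0.6792 / (0.6·0.6792 + 0.85·0.3208) ≈ 0.5992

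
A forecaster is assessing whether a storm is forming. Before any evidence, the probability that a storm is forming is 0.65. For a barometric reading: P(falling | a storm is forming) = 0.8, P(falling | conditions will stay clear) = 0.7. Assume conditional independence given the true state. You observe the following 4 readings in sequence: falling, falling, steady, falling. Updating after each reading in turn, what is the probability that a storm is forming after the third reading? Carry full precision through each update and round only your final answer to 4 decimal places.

0.6179

After 'falling': P(storm) = 0.8·0.6500 / (0.8·0.6500 + 0.7·0.3500) ≈ 0.6797
After 'falling': P(storm) = 0.8·0.6797 / (0.8·0.6797 + 0.7·0.3203) ≈ 0.7081
After 'steady': P(storm) = 0.2·0.7081 / (0.2·0.7081 + 0.3·0.2919) ≈ 0.6179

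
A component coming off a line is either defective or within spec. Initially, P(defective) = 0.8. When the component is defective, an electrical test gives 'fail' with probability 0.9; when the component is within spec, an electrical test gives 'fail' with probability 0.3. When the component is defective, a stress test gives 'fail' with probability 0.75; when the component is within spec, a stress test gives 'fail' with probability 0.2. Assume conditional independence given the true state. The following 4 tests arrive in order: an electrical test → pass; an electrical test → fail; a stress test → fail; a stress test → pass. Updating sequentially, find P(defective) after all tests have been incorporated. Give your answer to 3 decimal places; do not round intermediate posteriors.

After an electrical test='pass': P(defective) = 0.1·0.8000 / (0.1·0.8000 + 0.7·0.2000) ≈ 0.3636
After an electrical test='fail': P(defective) = 0.9·0.3636 / (0.9·0.3636 + 0.3·0.6364) ≈ 0.6316
After a stress test='fail': P(defective) = 0.75·0.6316 / (0.75·0.6316 + 0.2·0.3684) ≈ 0.8654
After a stress test='pass': P(defective) = 0.25·0.8654 / (0.25·0.8654 + 0.8·0.1346) ≈ 0.6677

0.668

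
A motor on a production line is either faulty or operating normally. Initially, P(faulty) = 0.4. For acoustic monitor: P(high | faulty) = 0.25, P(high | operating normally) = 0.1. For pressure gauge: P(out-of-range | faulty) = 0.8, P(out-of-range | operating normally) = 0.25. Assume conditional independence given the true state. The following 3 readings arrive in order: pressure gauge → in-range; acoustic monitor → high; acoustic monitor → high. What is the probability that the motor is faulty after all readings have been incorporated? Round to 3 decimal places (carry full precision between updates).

0.526

After pressure gauge='in-range': P(faulty) = 0.2·0.4000 / (0.2·0.4000 + 0.75·0.6000) ≈ 0.1509
After acoustic monitor='high': P(faulty) = 0.25·0.1509 / (0.25·0.1509 + 0.1·0.8491) ≈ 0.3077
After acoustic monitor='high': P(faulty) = 0.25·0.3077 / (0.25·0.3077 + 0.1·0.6923) ≈ 0.5263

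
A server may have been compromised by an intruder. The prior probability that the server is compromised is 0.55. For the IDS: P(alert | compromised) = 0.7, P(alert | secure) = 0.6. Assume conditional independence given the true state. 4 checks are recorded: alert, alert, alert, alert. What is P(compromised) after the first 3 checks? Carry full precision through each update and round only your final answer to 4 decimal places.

After 'alert': P(compromised) = 0.7·0.5500 / (0.7·0.5500 + 0.6·0.4500) ≈ 0.5878
After 'alert': P(compromised) = 0.7·0.5878 / (0.7·0.5878 + 0.6·0.4122) ≈ 0.6246
After 'alert': P(compromised) = 0.7·0.6246 / (0.7·0.6246 + 0.6·0.3754) ≈ 0.6600

0.6600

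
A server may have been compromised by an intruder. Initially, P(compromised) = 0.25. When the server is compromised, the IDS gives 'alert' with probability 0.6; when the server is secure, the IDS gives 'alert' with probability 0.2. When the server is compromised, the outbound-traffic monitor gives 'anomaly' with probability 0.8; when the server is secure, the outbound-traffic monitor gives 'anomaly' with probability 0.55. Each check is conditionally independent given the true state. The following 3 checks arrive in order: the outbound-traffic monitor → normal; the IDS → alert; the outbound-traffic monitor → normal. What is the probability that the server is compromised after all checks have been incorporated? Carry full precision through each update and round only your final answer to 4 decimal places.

0.1649

After the outbound-traffic monitor='normal': P(compromised) = 0.2·0.2500 / (0.2·0.2500 + 0.45·0.7500) ≈ 0.1290
After the IDS='alert': P(compromised) = 0.6·0.1290 / (0.6·0.1290 + 0.2·0.8710) ≈ 0.3077
After the outbound-traffic monitor='normal': P(compromised) = 0.2·0.3077 / (0.2·0.3077 + 0.45·0.6923) ≈ 0.1649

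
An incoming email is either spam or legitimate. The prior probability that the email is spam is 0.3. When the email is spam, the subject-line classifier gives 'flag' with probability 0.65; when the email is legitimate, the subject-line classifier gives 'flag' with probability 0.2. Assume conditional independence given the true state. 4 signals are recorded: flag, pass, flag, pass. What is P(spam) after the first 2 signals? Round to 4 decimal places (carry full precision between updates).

Each posterior becomes the prior for the next update.
After 'flag': P(spam) = 0.65·0.3000 / (0.65·0.3000 + 0.2·0.7000) ≈ 0.5821
After 'pass': P(spam) = 0.35·0.5821 / (0.35·0.5821 + 0.8·0.4179) ≈ 0.3786

0.3786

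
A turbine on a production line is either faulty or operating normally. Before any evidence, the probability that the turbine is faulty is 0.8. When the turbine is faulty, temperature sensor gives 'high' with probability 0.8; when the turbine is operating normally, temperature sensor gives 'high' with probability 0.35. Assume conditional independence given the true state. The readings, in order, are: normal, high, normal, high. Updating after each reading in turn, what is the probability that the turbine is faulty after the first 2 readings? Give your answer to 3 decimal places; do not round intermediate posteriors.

0.738

Each posterior becomes the prior for the next update.
After 'normal': P(faulty) = 0.2·0.8000 / (0.2·0.8000 + 0.65·0.2000) ≈ 0.5517
After 'high': P(faulty) = 0.8·0.5517 / (0.8·0.5517 + 0.35·0.4483) ≈ 0.7378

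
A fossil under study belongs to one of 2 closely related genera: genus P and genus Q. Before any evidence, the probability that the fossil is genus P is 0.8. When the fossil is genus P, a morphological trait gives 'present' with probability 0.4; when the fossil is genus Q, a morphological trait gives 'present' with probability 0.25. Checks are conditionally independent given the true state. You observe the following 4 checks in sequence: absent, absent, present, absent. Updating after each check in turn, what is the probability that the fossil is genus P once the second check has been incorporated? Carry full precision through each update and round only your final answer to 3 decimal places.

Apply Bayes' rule sequentially, carrying P(genus P) forward.
After 'absent': P(genus P) = 0.6·0.8000 / (0.6·0.8000 + 0.75·0.2000) ≈ 0.7619
After 'absent': P(genus P) = 0.6·0.7619 / (0.6·0.7619 + 0.75·0.2381) ≈ 0.7191

0.719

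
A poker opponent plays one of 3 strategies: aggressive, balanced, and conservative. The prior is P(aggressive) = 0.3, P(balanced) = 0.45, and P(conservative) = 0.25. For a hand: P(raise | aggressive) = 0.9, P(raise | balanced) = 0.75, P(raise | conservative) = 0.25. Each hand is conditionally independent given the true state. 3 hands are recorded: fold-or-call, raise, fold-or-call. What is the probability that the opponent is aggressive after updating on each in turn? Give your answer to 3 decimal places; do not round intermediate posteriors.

0.046

After 'fold-or-call': normaliser = 0.1·0.3000 + 0.25·0.4500 + 0.75·0.2500; P(aggressive) ≈ 0.0909, P(balanced) ≈ 0.3409, P(conservative) ≈ 0.5682
After 'raise': normaliser = 0.9·0.0909 + 0.75·0.3409 + 0.25·0.5682; P(aggressive) ≈ 0.1706, P(balanced) ≈ 0.5332, P(conservative) ≈ 0.2962
After 'fold-or-call': normaliser = 0.1·0.1706 + 0.25·0.5332 + 0.75·0.2962; P(aggressive) ≈ 0.0458, P(balanced) ≈ 0.3578, P(conservative) ≈ 0.5964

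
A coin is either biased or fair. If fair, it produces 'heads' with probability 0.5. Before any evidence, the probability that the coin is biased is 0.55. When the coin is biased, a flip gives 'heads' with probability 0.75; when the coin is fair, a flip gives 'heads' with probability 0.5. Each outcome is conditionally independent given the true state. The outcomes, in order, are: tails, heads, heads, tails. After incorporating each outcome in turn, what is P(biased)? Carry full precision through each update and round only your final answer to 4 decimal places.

0.4074

Each posterior becomes the prior for the next update.
After 'tails': P(biased) = 0.25·0.5500 / (0.25·0.5500 + 0.5·0.4500) ≈ 0.3793
After 'heads': P(biased) = 0.75·0.3793 / (0.75·0.3793 + 0.5·0.6207) ≈ 0.4783
After 'heads': P(biased) = 0.75·0.4783 / (0.75·0.4783 + 0.5·0.5217) ≈ 0.5789
After 'tails': P(biased) = 0.25·0.5789 / (0.25·0.5789 + 0.5·0.4211) ≈ 0.4074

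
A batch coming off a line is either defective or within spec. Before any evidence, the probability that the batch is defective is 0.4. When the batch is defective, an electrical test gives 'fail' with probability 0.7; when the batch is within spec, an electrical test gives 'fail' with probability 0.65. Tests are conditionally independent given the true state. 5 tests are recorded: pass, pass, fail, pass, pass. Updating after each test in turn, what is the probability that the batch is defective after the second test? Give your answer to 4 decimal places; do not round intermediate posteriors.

0.3288

After 'pass': P(defective) = 0.3·0.4000 / (0.3·0.4000 + 0.35·0.6000) ≈ 0.3636
After 'pass': P(defective) = 0.3·0.3636 / (0.3·0.3636 + 0.35·0.6364) ≈ 0.3288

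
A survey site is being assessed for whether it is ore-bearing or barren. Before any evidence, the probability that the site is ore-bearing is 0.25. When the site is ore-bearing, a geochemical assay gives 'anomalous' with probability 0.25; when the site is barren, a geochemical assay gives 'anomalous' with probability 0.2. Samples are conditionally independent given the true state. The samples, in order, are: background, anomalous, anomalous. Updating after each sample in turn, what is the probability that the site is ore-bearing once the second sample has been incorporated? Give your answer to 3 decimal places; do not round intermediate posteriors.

0.281

After 'background': P(ore) = 0.75·0.2500 / (0.75·0.2500 + 0.8·0.7500) ≈ 0.2381
After 'anomalous': P(ore) = 0.25·0.2381 / (0.25·0.2381 + 0.2·0.7619) ≈ 0.2809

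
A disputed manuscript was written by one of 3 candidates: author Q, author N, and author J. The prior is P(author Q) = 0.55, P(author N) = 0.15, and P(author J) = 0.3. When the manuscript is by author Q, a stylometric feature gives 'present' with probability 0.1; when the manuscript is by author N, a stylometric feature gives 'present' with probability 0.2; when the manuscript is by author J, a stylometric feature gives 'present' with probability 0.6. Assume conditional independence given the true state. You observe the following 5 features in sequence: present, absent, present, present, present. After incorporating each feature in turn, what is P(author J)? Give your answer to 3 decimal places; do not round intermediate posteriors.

0.985

Apply Bayes' rule sequentially, carrying P(author J) forward.
After 'present': normaliser = 0.1·0.5500 + 0.2·0.1500 + 0.6·0.3000; P(author Q) ≈ 0.2075, P(author N) ≈ 0.1132, P(author J) ≈ 0.6792
After 'absent': normaliser = 0.9·0.2075 + 0.8·0.1132 + 0.4·0.6792; P(author Q) ≈ 0.3402, P(author N) ≈ 0.1649, P(author J) ≈ 0.4948
After 'present': normaliser = 0.1·0.3402 + 0.2·0.1649 + 0.6·0.4948; P(author Q) ≈ 0.0935, P(author N) ≈ 0.0907, P(author J) ≈ 0.8159
After 'present': normaliser = 0.1·0.0935 + 0.2·0.0907 + 0.6·0.8159; P(author Q) ≈ 0.0181, P(author N) ≈ 0.0351, P(author J) ≈ 0.9468
After 'present': normaliser = 0.1·0.0181 + 0.2·0.0351 + 0.6·0.9468; P(author Q) ≈ 0.0031, P(author N) ≈ 0.0122, P(author J) ≈ 0.9847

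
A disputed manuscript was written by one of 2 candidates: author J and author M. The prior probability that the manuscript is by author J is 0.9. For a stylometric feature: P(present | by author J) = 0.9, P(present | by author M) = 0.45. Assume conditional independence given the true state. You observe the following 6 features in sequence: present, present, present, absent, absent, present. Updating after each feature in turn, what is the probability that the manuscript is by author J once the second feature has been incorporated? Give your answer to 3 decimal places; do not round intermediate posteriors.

0.973

After 'present': P(author J) = 0.9·0.9000 / (0.9·0.9000 + 0.45·0.1000) ≈ 0.9474
After 'present': P(author J) = 0.9·0.9474 / (0.9·0.9474 + 0.45·0.0526) ≈ 0.9730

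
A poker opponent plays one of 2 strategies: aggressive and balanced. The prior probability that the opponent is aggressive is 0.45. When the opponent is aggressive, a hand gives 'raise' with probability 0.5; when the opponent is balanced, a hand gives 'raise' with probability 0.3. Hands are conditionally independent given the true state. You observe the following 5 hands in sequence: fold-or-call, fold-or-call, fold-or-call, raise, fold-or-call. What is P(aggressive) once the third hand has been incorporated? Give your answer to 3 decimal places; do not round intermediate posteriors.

0.230

Each posterior becomes the prior for the next update.
After 'fold-or-call': P(aggressive) = 0.5·0.4500 / (0.5·0.4500 + 0.7·0.5500) ≈ 0.3689
After 'fold-or-call': P(aggressive) = 0.5·0.3689 / (0.5·0.3689 + 0.7·0.6311) ≈ 0.2945
After 'fold-or-call': P(aggressive) = 0.5·0.2945 / (0.5·0.2945 + 0.7·0.7055) ≈ 0.2297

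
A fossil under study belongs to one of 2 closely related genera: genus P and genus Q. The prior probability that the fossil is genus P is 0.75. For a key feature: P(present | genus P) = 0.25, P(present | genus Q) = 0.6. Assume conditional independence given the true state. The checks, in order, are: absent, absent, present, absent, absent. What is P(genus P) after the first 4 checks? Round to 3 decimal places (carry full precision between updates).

0.892

After 'absent': P(genus P) = 0.75·0.7500 / (0.75·0.7500 + 0.4·0.2500) ≈ 0.8491
After 'absent': P(genus P) = 0.75·0.8491 / (0.75·0.8491 + 0.4·0.1509) ≈ 0.9134
After 'present': P(genus P) = 0.25·0.9134 / (0.25·0.9134 + 0.6·0.0866) ≈ 0.8146
After 'absent': P(genus P) = 0.75·0.8146 / (0.75·0.8146 + 0.4·0.1854) ≈ 0.8918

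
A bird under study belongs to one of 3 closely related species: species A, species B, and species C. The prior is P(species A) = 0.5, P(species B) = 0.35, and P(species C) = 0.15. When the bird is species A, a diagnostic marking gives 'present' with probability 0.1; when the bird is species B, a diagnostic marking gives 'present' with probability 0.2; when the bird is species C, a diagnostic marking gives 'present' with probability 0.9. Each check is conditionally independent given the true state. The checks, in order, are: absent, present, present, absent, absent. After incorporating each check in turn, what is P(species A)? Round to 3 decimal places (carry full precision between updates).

Apply Bayes' rule sequentially, carrying P(species A) forward.
After 'absent': normaliser = 0.9·0.5000 + 0.8·0.3500 + 0.1·0.1500; P(species A) ≈ 0.6040, P(species B) ≈ 0.3758, P(species C) ≈ 0.0201
After 'present': normaliser = 0.1·0.6040 + 0.2·0.3758 + 0.9·0.0201; P(species A) ≈ 0.3930, P(species B) ≈ 0.4891, P(species C) ≈ 0.1179
After 'present': normaliser = 0.1·0.3930 + 0.2·0.4891 + 0.9·0.1179; P(species A) ≈ 0.1616, P(species B) ≈ 0.4022, P(species C) ≈ 0.4363
After 'absent': normaliser = 0.9·0.1616 + 0.8·0.4022 + 0.1·0.4363; P(species A) ≈ 0.2847, P(species B) ≈ 0.6299, P(species C) ≈ 0.0854
After 'absent': normaliser = 0.9·0.2847 + 0.8·0.6299 + 0.1·0.0854; P(species A) ≈ 0.3333, P(species B) ≈ 0.6555, P(species C) ≈ 0.0111

0.333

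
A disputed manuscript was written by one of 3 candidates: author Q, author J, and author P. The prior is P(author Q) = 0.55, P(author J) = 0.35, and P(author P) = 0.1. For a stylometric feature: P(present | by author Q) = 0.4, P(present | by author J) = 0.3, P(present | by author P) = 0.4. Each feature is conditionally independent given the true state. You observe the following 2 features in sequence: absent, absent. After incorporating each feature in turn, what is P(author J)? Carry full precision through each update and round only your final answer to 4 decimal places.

0.4229

Apply Bayes' rule sequentially, carrying P(author J) forward.
After 'absent': normaliser = 0.6·0.5500 + 0.7·0.3500 + 0.6·0.1000; P(author Q) ≈ 0.5197, P(author J) ≈ 0.3858, P(author P) ≈ 0.0945
After 'absent': normaliser = 0.6·0.5197 + 0.7·0.3858 + 0.6·0.0945; P(author Q) ≈ 0.4883, P(author J) ≈ 0.4229, P(author P) ≈ 0.0888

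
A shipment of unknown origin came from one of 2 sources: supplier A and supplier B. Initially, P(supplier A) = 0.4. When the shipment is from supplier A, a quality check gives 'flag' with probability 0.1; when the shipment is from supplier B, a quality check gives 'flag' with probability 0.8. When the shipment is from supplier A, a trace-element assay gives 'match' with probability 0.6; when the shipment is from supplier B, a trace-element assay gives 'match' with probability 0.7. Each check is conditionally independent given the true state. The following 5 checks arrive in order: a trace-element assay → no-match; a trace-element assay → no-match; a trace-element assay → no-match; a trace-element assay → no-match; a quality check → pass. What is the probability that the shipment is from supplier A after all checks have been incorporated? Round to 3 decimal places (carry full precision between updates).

0.905

After a trace-element assay='no-match': P(supplier A) = 0.4·0.4000 / (0.4·0.4000 + 0.3·0.6000) ≈ 0.4706
After a trace-element assay='no-match': P(supplier A) = 0.4·0.4706 / (0.4·0.4706 + 0.3·0.5294) ≈ 0.5424
After a trace-element assay='no-match': P(supplier A) = 0.4·0.5424 / (0.4·0.5424 + 0.3·0.4576) ≈ 0.6124
After a trace-element assay='no-match': P(supplier A) = 0.4·0.6124 / (0.4·0.6124 + 0.3·0.3876) ≈ 0.6781
After a quality check='pass': P(supplier A) = 0.9·0.6781 / (0.9·0.6781 + 0.2·0.3219) ≈ 0.9046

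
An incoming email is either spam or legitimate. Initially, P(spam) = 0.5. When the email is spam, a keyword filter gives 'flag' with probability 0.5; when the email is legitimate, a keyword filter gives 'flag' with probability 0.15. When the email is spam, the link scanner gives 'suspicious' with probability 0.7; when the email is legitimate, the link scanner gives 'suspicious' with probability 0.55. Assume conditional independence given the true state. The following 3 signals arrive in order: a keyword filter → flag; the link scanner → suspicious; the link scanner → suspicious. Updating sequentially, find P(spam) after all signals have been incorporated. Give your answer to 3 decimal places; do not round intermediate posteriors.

Each posterior becomes the prior for the next update.
After a keyword filter='flag': P(spam) = 0.5·0.5000 / (0.5·0.5000 + 0.15·0.5000) ≈ 0.7692
After the link scanner='suspicious': P(spam) = 0.7·0.7692 / (0.7·0.7692 + 0.55·0.2308) ≈ 0.8092
After the link scanner='suspicious': P(spam) = 0.7·0.8092 / (0.7·0.8092 + 0.55·0.1908) ≈ 0.8437

0.844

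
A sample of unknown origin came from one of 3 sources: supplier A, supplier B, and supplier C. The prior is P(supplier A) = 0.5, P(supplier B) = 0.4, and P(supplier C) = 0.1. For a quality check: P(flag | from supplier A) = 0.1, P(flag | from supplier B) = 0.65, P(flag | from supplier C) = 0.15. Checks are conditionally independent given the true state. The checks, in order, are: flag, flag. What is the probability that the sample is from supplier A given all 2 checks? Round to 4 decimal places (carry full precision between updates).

Apply Bayes' rule sequentially, carrying P(supplier A) forward.
After 'flag': normaliser = 0.1·0.5000 + 0.65·0.4000 + 0.15·0.1000; P(supplier A) ≈ 0.1538, P(supplier B) ≈ 0.8000, P(supplier C) ≈ 0.0462
After 'flag': normaliser = 0.1·0.1538 + 0.65·0.8000 + 0.15·0.0462; P(supplier A) ≈ 0.0284, P(supplier B) ≈ 0.9589, P(supplier C) ≈ 0.0128

0.0284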